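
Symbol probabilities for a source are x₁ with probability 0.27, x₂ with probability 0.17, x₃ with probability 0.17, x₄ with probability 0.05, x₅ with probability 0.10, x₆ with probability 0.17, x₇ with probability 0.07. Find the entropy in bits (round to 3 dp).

2.631 bits

H = −Σ pᵢ log₂ pᵢ.
−0.27·log₂(0.27) = 0.5100
−0.17·log₂(0.17) = 0.4346
−0.17·log₂(0.17) = 0.4346
−0.05·log₂(0.05) = 0.2161
−0.10·log₂(0.10) = 0.3322
−0.17·log₂(0.17) = 0.4346
−0.07·log₂(0.07) = 0.2686
Sum ≈ 2.6306 → 2.631 bits.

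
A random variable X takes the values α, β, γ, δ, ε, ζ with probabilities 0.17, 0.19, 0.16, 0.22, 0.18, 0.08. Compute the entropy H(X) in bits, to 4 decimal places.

H = −Σ pᵢ log₂ pᵢ.
−0.17·log₂(0.17) = 0.4346
−0.19·log₂(0.19) = 0.4552
−0.16·log₂(0.16) = 0.4230
−0.22·log₂(0.22) = 0.4806
−0.18·log₂(0.18) = 0.4453
−0.08·log₂(0.08) = 0.2915
Sum ≈ 2.5302 → 2.5302 bits.

2.5302 bits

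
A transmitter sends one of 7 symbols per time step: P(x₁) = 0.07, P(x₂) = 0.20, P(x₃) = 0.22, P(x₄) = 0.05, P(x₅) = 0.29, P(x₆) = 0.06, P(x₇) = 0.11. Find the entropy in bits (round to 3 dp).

2.541 bits

H = −Σ pᵢ log₂ pᵢ.
−0.07·log₂(0.07) = 0.2686
−0.20·log₂(0.20) = 0.4644
−0.22·log₂(0.22) = 0.4806
−0.05·log₂(0.05) = 0.2161
−0.29·log₂(0.29) = 0.5179
−0.06·log₂(0.06) = 0.2435
−0.11·log₂(0.11) = 0.3503
Sum ≈ 2.5413 → 2.541 bits.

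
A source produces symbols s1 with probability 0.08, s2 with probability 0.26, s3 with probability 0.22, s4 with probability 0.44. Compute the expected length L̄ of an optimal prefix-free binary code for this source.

1.86 bits/symbol

Repeatedly combine the two least-probable nodes; the expected code length is the sum of the merged weights.
merge 2/25 + 11/50 → 3/10
merge 13/50 + 3/10 → 14/25
merge 11/25 + 14/25 → 1
L = 3/10 + 14/25 + 1 = 93/50 = 1.86 bits/symbol.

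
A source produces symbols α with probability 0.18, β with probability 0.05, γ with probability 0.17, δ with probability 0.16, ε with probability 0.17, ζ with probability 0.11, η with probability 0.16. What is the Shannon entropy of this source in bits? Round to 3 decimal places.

H = −Σ pᵢ log₂ pᵢ.
−0.18·log₂(0.18) = 0.4453
−0.05·log₂(0.05) = 0.2161
−0.17·log₂(0.17) = 0.4346
−0.16·log₂(0.16) = 0.4230
−0.17·log₂(0.17) = 0.4346
−0.11·log₂(0.11) = 0.3503
−0.16·log₂(0.16) = 0.4230
Sum ≈ 2.7269 → 2.727 bits.

2.727 bits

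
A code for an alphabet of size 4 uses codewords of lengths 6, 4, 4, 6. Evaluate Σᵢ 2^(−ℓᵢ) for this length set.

0.15625

With common denominator 2^6 = 64: Σ 2^(−ℓᵢ) = 1/64 + 4/64 + 4/64 + 1/64 = 10/64 = 0.15625.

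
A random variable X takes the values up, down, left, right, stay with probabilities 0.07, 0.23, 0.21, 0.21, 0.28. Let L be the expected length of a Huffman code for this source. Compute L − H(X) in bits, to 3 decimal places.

0.064 bits

Entropy H = −Σ p log₂ p ≈ 2.2161 bits.
Huffman merges: 7/100+21/100→7/25; 21/100+23/100→11/25; 7/25+7/25→14/25; 11/25+14/25→1. L = 57/25 ≈ 2.2800.
L − H = 2.2800 − 2.2161 = 0.064 bits.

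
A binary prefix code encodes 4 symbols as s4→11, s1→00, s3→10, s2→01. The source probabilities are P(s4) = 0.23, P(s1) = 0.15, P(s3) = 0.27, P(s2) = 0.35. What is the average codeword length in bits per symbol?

L̄ = Σ pᵢ·ℓᵢ = 0.23·2 + 0.15·2 + 0.27·2 + 0.35·2 = 2 bits/symbol.

2 bits/symbol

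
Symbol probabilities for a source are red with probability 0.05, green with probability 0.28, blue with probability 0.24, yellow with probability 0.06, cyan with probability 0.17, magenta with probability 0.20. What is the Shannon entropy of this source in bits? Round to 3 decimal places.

2.367 bits

H = −Σ pᵢ log₂ pᵢ.
−0.05·log₂(0.05) = 0.2161
−0.28·log₂(0.28) = 0.5142
−0.24·log₂(0.24) = 0.4941
−0.06·log₂(0.06) = 0.2435
−0.17·log₂(0.17) = 0.4346
−0.20·log₂(0.20) = 0.4644
Sum ≈ 2.3670 → 2.367 bits.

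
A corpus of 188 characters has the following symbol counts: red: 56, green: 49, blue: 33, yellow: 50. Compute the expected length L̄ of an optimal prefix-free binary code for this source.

Probabilities are the counts divided by 188.
Repeatedly combine the two least-probable nodes; the expected code length is the sum of the merged weights.
merge 33/188 + 49/188 → 41/94
merge 25/94 + 14/47 → 53/94
merge 41/94 + 53/94 → 1
L = 41/94 + 53/94 + 1 = 2 bits/symbol.

2 bits/symbol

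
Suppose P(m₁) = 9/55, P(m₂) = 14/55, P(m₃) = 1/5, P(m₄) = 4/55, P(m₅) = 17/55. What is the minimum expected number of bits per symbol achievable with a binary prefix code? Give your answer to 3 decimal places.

2.236 bits/symbol

Repeatedly combine the two least-probable nodes; the expected code length is the sum of the merged weights.
merge 4/55 + 9/55 → 13/55
merge 1/5 + 13/55 → 24/55
merge 14/55 + 17/55 → 31/55
merge 24/55 + 31/55 → 1
L = 13/55 + 24/55 + 31/55 + 1 = 123/55 ≈ 2.236 bits/symbol.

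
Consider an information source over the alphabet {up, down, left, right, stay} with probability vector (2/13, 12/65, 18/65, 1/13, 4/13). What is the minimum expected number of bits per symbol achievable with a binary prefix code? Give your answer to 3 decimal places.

Repeatedly combine the two least-probable nodes; the expected code length is the sum of the merged weights.
merge 1/13 + 2/13 → 3/13
merge 12/65 + 3/13 → 27/65
merge 18/65 + 4/13 → 38/65
merge 27/65 + 38/65 → 1
L = 3/13 + 27/65 + 38/65 + 1 = 29/13 ≈ 2.231 bits/symbol.

2.231 bits/symbol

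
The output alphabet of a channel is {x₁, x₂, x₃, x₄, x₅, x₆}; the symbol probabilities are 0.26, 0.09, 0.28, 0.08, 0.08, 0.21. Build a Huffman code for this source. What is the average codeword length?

Repeatedly combine the two least-probable nodes; the expected code length is the sum of the merged weights.
merge 2/25 + 2/25 → 4/25
merge 9/100 + 4/25 → 1/4
merge 21/100 + 1/4 → 23/50
merge 13/50 + 7/25 → 27/50
merge 23/50 + 27/50 → 1
L = 4/25 + 1/4 + 23/50 + 27/50 + 1 = 241/100 = 2.41 bits/symbol.

2.41 bits/symbol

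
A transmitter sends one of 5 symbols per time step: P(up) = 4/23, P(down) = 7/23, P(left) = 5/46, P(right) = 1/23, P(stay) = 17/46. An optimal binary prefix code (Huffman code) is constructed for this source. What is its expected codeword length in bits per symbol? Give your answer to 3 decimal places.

2.109 bits/symbol

Repeatedly combine the two least-probable nodes; the expected code length is the sum of the merged weights.
merge 1/23 + 5/46 → 7/46
merge 7/46 + 4/23 → 15/46
merge 7/23 + 15/46 → 29/46
merge 17/46 + 29/46 → 1
L = 7/46 + 15/46 + 29/46 + 1 = 97/46 ≈ 2.109 bits/symbol.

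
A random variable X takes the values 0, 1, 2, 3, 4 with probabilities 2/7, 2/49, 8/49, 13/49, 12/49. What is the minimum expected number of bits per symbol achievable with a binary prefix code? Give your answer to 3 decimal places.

2.204 bits/symbol

Repeatedly combine the two least-probable nodes; the expected code length is the sum of the merged weights.
merge 2/49 + 8/49 → 10/49
merge 10/49 + 12/49 → 22/49
merge 13/49 + 2/7 → 27/49
merge 22/49 + 27/49 → 1
L = 10/49 + 22/49 + 27/49 + 1 = 108/49 ≈ 2.204 bits/symbol.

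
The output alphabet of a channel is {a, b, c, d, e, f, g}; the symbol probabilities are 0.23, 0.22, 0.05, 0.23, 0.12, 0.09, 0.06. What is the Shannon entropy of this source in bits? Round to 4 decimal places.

H = −Σ pᵢ log₂ pᵢ.
−0.23·log₂(0.23) = 0.4877
−0.22·log₂(0.22) = 0.4806
−0.05·log₂(0.05) = 0.2161
−0.23·log₂(0.23) = 0.4877
−0.12·log₂(0.12) = 0.3671
−0.09·log₂(0.09) = 0.3127
−0.06·log₂(0.06) = 0.2435
Sum ≈ 2.5953 → 2.5953 bits.

2.5953 bits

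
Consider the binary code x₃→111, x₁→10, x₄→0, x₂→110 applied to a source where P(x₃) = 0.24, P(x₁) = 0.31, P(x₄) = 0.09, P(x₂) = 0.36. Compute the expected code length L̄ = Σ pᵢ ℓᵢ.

L̄ = Σ pᵢ·ℓᵢ = 0.24·3 + 0.31·2 + 0.09·1 + 0.36·3 = 2.51 bits/symbol.

2.51 bits/symbol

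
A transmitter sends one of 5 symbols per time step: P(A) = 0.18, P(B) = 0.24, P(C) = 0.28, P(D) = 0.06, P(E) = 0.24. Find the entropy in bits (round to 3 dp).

2.191 bits

H = −Σ pᵢ log₂ pᵢ.
−0.18·log₂(0.18) = 0.4453
−0.24·log₂(0.24) = 0.4941
−0.28·log₂(0.28) = 0.5142
−0.06·log₂(0.06) = 0.2435
−0.24·log₂(0.24) = 0.4941
Sum ≈ 2.1913 → 2.191 bits.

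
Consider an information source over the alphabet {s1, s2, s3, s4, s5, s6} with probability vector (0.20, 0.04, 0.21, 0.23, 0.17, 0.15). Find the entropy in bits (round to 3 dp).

H = −Σ pᵢ log₂ pᵢ.
−0.20·log₂(0.20) = 0.4644
−0.04·log₂(0.04) = 0.1858
−0.21·log₂(0.21) = 0.4728
−0.23·log₂(0.23) = 0.4877
−0.17·log₂(0.17) = 0.4346
−0.15·log₂(0.15) = 0.4105
Sum ≈ 2.4558 → 2.456 bits.

2.456 bits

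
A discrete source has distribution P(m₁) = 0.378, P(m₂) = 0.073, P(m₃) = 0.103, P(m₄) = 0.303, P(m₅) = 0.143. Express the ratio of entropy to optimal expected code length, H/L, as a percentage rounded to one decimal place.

Entropy H = −Σ p log₂ p ≈ 2.0671 bits.
Huffman merges: 73/1000+103/1000→22/125; 143/1000+22/125→319/1000; 303/1000+319/1000→311/500; 189/500+311/500→1. L = 2117/1000 ≈ 2.1170.
Efficiency = H/L = 2.0671/2.1170 = 97.6%.

97.6%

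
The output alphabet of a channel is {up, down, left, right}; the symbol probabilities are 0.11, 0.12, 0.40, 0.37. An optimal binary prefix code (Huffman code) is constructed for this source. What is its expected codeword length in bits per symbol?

1.83 bits/symbol

Repeatedly combine the two least-probable nodes; the expected code length is the sum of the merged weights.
merge 11/100 + 3/25 → 23/100
merge 23/100 + 37/100 → 3/5
merge 2/5 + 3/5 → 1
L = 23/100 + 3/5 + 1 = 183/100 = 1.83 bits/symbol.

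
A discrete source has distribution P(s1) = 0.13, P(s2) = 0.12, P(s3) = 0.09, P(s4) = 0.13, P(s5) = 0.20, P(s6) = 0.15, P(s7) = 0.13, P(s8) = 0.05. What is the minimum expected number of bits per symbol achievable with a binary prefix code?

Repeatedly combine the two least-probable nodes; the expected code length is the sum of the merged weights.
merge 1/20 + 9/100 → 7/50
merge 3/25 + 13/100 → 1/4
merge 13/100 + 13/100 → 13/50
merge 7/50 + 3/20 → 29/100
merge 1/5 + 1/4 → 9/20
merge 13/50 + 29/100 → 11/20
merge 9/20 + 11/20 → 1
L = 7/50 + 1/4 + 13/50 + 29/100 + 9/20 + 11/20 + 1 = 147/50 = 2.94 bits/symbol.

2.94 bits/symbol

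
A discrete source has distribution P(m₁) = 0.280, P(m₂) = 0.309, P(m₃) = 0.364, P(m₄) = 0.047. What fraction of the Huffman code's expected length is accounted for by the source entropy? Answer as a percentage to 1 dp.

Entropy H = −Σ p log₂ p ≈ 1.7758 bits.
Huffman merges: 47/1000+7/25→327/1000; 309/1000+327/1000→159/250; 91/250+159/250→1. L = 1963/1000 ≈ 1.9630.
Efficiency = H/L = 1.7758/1.9630 = 90.5%.

90.5%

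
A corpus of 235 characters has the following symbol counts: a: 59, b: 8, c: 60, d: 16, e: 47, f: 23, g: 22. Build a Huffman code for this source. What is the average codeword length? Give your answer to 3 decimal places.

2.587 bits/symbol

Probabilities are the counts divided by 235.
Repeatedly combine the two least-probable nodes; the expected code length is the sum of the merged weights.
merge 8/235 + 16/235 → 24/235
merge 22/235 + 23/235 → 9/47
merge 24/235 + 9/47 → 69/235
merge 1/5 + 59/235 → 106/235
merge 12/47 + 69/235 → 129/235
merge 106/235 + 129/235 → 1
L = 24/235 + 9/47 + 69/235 + 106/235 + 129/235 + 1 = 608/235 ≈ 2.587 bits/symbol.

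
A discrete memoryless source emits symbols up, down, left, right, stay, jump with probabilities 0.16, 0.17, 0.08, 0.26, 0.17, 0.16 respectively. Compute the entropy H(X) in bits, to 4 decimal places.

2.5120 bits

H = −Σ pᵢ log₂ pᵢ.
−0.16·log₂(0.16) = 0.4230
−0.17·log₂(0.17) = 0.4346
−0.08·log₂(0.08) = 0.2915
−0.26·log₂(0.26) = 0.5053
−0.17·log₂(0.17) = 0.4346
−0.16·log₂(0.16) = 0.4230
Sum ≈ 2.5120 → 2.5120 bits.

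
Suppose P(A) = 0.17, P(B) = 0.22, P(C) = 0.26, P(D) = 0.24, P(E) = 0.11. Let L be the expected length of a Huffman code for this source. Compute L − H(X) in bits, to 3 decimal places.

0.015 bits

Entropy H = −Σ p log₂ p ≈ 2.2649 bits.
Huffman merges: 11/100+17/100→7/25; 11/50+6/25→23/50; 13/50+7/25→27/50; 23/50+27/50→1. L = 57/25 ≈ 2.2800.
L − H = 2.2800 − 2.2649 = 0.015 bits.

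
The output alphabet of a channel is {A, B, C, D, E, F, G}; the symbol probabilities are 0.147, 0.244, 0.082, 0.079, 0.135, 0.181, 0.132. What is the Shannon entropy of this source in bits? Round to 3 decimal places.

H = −Σ pᵢ log₂ pᵢ.
−0.147·log₂(0.147) = 0.4066
−0.244·log₂(0.244) = 0.4966
−0.082·log₂(0.082) = 0.2959
−0.079·log₂(0.079) = 0.2893
−0.135·log₂(0.135) = 0.3900
−0.181·log₂(0.181) = 0.4463
−0.132·log₂(0.132) = 0.3856
Sum ≈ 2.7103 → 2.710 bits.

2.710 bits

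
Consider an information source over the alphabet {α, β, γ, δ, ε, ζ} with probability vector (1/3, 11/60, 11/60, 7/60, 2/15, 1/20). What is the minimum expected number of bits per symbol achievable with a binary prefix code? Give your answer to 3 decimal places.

Repeatedly combine the two least-probable nodes; the expected code length is the sum of the merged weights.
merge 1/20 + 7/60 → 1/6
merge 2/15 + 1/6 → 3/10
merge 11/60 + 11/60 → 11/30
merge 3/10 + 1/3 → 19/30
merge 11/30 + 19/30 → 1
L = 1/6 + 3/10 + 11/30 + 19/30 + 1 = 37/15 ≈ 2.467 bits/symbol.

2.467 bits/symbol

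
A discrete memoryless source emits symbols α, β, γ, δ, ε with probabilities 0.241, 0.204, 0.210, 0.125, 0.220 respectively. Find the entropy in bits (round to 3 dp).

2.291 bits

H = −Σ pᵢ log₂ pᵢ.
−0.241·log₂(0.241) = 0.4947
−0.204·log₂(0.204) = 0.4678
−0.210·log₂(0.210) = 0.4728
−0.125·log₂(0.125) = 0.3750
−0.220·log₂(0.220) = 0.4806
Sum ≈ 2.2910 → 2.291 bits.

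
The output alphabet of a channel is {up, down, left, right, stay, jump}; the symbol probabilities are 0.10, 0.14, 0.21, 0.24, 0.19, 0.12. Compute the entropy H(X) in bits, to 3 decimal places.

2.519 bits

H = −Σ pᵢ log₂ pᵢ.
−0.10·log₂(0.10) = 0.3322
−0.14·log₂(0.14) = 0.3971
−0.21·log₂(0.21) = 0.4728
−0.24·log₂(0.24) = 0.4941
−0.19·log₂(0.19) = 0.4552
−0.12·log₂(0.12) = 0.3671
Sum ≈ 2.5186 → 2.519 bits.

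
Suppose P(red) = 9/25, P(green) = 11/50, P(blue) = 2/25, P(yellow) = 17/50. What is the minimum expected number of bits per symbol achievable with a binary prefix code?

1.94 bits/symbol

Repeatedly combine the two least-probable nodes; the expected code length is the sum of the merged weights.
merge 2/25 + 11/50 → 3/10
merge 3/10 + 17/50 → 16/25
merge 9/25 + 16/25 → 1
L = 3/10 + 16/25 + 1 = 97/50 = 1.94 bits/symbol.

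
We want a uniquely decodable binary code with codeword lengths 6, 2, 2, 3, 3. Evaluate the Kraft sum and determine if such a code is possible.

With common denominator 2^6 = 64: Σ 2^(−ℓᵢ) = 1/64 + 16/64 + 16/64 + 8/64 + 8/64 = 49/64 = 0.765625.
Kraft's inequality requires Σ ≤ 1; here Σ = 0.765625 ≤ 1, so such a prefix code exists.

0.765625; yes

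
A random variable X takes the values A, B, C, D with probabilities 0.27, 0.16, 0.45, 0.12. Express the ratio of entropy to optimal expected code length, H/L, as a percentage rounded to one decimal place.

99.4%

Entropy H = −Σ p log₂ p ≈ 1.8185 bits.
Huffman merges: 3/25+4/25→7/25; 27/100+7/25→11/20; 9/20+11/20→1. L = 183/100 ≈ 1.8300.
Efficiency = H/L = 1.8185/1.8300 = 99.4%.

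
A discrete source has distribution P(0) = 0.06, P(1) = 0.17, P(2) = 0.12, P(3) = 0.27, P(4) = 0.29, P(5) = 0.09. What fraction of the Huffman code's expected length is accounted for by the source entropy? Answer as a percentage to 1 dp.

Entropy H = −Σ p log₂ p ≈ 2.3858 bits.
Huffman merges: 3/50+9/100→3/20; 3/25+3/20→27/100; 17/100+27/100→11/25; 27/100+29/100→14/25; 11/25+14/25→1. L = 121/50 ≈ 2.4200.
Efficiency = H/L = 2.3858/2.4200 = 98.6%.

98.6%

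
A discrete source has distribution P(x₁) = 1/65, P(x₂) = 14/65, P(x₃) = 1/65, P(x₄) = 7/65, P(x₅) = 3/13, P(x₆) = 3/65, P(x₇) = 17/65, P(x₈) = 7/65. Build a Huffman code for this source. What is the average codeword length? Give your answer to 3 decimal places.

2.585 bits/symbol

Repeatedly combine the two least-probable nodes; the expected code length is the sum of the merged weights.
merge 1/65 + 1/65 → 2/65
merge 2/65 + 3/65 → 1/13
merge 1/13 + 7/65 → 12/65
merge 7/65 + 12/65 → 19/65
merge 14/65 + 3/13 → 29/65
merge 17/65 + 19/65 → 36/65
merge 29/65 + 36/65 → 1
L = 2/65 + 1/13 + 12/65 + 19/65 + 29/65 + 36/65 + 1 = 168/65 ≈ 2.585 bits/symbol.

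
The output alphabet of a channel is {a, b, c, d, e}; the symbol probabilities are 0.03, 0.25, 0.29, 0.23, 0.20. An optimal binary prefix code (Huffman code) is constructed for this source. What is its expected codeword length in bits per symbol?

2.23 bits/symbol

Repeatedly combine the two least-probable nodes; the expected code length is the sum of the merged weights.
merge 3/100 + 1/5 → 23/100
merge 23/100 + 23/100 → 23/50
merge 1/4 + 29/100 → 27/50
merge 23/50 + 27/50 → 1
L = 23/100 + 23/50 + 27/50 + 1 = 223/100 = 2.23 bits/symbol.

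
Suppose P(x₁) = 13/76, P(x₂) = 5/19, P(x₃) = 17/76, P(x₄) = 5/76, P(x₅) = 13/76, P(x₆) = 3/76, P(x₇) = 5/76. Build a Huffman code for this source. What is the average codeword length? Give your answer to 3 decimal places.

Repeatedly combine the two least-probable nodes; the expected code length is the sum of the merged weights.
merge 3/76 + 5/76 → 2/19
merge 5/76 + 2/19 → 13/76
merge 13/76 + 13/76 → 13/38
merge 13/76 + 17/76 → 15/38
merge 5/19 + 13/38 → 23/38
merge 15/38 + 23/38 → 1
L = 2/19 + 13/76 + 13/38 + 15/38 + 23/38 + 1 = 199/76 ≈ 2.618 bits/symbol.

2.618 bits/symbol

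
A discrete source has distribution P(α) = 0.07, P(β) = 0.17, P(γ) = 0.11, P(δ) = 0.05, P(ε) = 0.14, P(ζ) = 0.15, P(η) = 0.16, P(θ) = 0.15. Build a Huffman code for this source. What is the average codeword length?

Repeatedly combine the two least-probable nodes; the expected code length is the sum of the merged weights.
merge 1/20 + 7/100 → 3/25
merge 11/100 + 3/25 → 23/100
merge 7/50 + 3/20 → 29/100
merge 3/20 + 4/25 → 31/100
merge 17/100 + 23/100 → 2/5
merge 29/100 + 31/100 → 3/5
merge 2/5 + 3/5 → 1
L = 3/25 + 23/100 + 29/100 + 31/100 + 2/5 + 3/5 + 1 = 59/20 = 2.95 bits/symbol.

2.95 bits/symbol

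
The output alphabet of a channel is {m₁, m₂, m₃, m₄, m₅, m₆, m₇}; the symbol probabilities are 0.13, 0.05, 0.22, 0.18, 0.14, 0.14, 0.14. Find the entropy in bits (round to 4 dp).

2.7160 bits

H = −Σ pᵢ log₂ pᵢ.
−0.13·log₂(0.13) = 0.3826
−0.05·log₂(0.05) = 0.2161
−0.22·log₂(0.22) = 0.4806
−0.18·log₂(0.18) = 0.4453
−0.14·log₂(0.14) = 0.3971
−0.14·log₂(0.14) = 0.3971
−0.14·log₂(0.14) = 0.3971
Sum ≈ 2.7160 → 2.7160 bits.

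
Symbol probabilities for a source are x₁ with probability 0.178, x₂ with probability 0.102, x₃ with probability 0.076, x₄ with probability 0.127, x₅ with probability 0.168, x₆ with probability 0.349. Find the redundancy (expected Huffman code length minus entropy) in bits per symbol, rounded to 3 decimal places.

0.071 bits

Entropy H = −Σ p log₂ p ≈ 2.4022 bits.
Huffman merges: 19/250+51/500→89/500; 127/1000+21/125→59/200; 89/500+89/500→89/250; 59/200+349/1000→161/250; 89/250+161/250→1. L = 2473/1000 ≈ 2.4730.
L − H = 2.4730 − 2.4022 = 0.071 bits.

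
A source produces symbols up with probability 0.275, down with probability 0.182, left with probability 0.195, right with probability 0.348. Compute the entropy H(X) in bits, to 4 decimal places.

1.9494 bits

H = −Σ pᵢ log₂ pᵢ.
−0.275·log₂(0.275) = 0.5122
−0.182·log₂(0.182) = 0.4474
−0.195·log₂(0.195) = 0.4599
−0.348·log₂(0.348) = 0.5299
Sum ≈ 1.9494 → 1.9494 bits.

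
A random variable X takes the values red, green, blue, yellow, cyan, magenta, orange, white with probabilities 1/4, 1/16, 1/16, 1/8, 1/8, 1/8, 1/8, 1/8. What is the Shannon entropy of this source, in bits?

Each probability is a power of 1/2, so log₂(1/p) is an integer.
H = Σ p·log₂(1/p) = 1/4·2 + 1/16·4 + 1/16·4 + 1/8·3 + 1/8·3 + 1/8·3 + 1/8·3 + 1/8·3 = 2.875 bits.

2.875 bits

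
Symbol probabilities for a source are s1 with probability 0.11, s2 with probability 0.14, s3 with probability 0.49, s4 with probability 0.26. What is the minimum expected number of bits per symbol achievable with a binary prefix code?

Repeatedly combine the two least-probable nodes; the expected code length is the sum of the merged weights.
merge 11/100 + 7/50 → 1/4
merge 1/4 + 13/50 → 51/100
merge 49/100 + 51/100 → 1
L = 1/4 + 51/100 + 1 = 44/25 = 1.76 bits/symbol.

1.76 bits/symbol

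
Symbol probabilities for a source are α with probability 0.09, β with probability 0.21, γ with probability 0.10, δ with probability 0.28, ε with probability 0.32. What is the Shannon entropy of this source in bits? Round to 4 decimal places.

H = −Σ pᵢ log₂ pᵢ.
−0.09·log₂(0.09) = 0.3127
−0.21·log₂(0.21) = 0.4728
−0.10·log₂(0.10) = 0.3322
−0.28·log₂(0.28) = 0.5142
−0.32·log₂(0.32) = 0.5260
Sum ≈ 2.1579 → 2.1579 bits.

2.1579 bits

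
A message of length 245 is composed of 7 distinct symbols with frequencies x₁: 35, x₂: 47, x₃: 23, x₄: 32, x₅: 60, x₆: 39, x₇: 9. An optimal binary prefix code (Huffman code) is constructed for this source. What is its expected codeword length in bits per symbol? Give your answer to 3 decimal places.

Probabilities are the counts divided by 245.
Repeatedly combine the two least-probable nodes; the expected code length is the sum of the merged weights.
merge 9/245 + 23/245 → 32/245
merge 32/245 + 32/245 → 64/245
merge 1/7 + 39/245 → 74/245
merge 47/245 + 12/49 → 107/245
merge 64/245 + 74/245 → 138/245
merge 107/245 + 138/245 → 1
L = 32/245 + 64/245 + 74/245 + 107/245 + 138/245 + 1 = 132/49 ≈ 2.694 bits/symbol.

2.694 bits/symbol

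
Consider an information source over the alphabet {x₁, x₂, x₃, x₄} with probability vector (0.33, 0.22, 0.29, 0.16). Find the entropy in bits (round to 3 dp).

1.949 bits

H = −Σ pᵢ log₂ pᵢ.
−0.33·log₂(0.33) = 0.5278
−0.22·log₂(0.22) = 0.4806
−0.29·log₂(0.29) = 0.5179
−0.16·log₂(0.16) = 0.4230
Sum ≈ 1.9493 → 1.949 bits.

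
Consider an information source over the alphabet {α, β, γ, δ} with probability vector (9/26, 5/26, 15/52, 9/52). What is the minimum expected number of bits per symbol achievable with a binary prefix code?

Repeatedly combine the two least-probable nodes; the expected code length is the sum of the merged weights.
merge 9/52 + 5/26 → 19/52
merge 15/52 + 9/26 → 33/52
merge 19/52 + 33/52 → 1
L = 19/52 + 33/52 + 1 = 2 bits/symbol.

2 bits/symbol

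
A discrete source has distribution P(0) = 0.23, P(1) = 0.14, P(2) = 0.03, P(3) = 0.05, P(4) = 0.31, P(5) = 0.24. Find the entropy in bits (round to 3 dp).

H = −Σ pᵢ log₂ pᵢ.
−0.23·log₂(0.23) = 0.4877
−0.14·log₂(0.14) = 0.3971
−0.03·log₂(0.03) = 0.1518
−0.05·log₂(0.05) = 0.2161
−0.31·log₂(0.31) = 0.5238
−0.24·log₂(0.24) = 0.4941
Sum ≈ 2.2706 → 2.271 bits.

2.271 bits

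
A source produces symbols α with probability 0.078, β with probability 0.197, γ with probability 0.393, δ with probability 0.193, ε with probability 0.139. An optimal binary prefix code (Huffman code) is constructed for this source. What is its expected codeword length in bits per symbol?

2.214 bits/symbol

Repeatedly combine the two least-probable nodes; the expected code length is the sum of the merged weights.
merge 39/500 + 139/1000 → 217/1000
merge 193/1000 + 197/1000 → 39/100
merge 217/1000 + 39/100 → 607/1000
merge 393/1000 + 607/1000 → 1
L = 217/1000 + 39/100 + 607/1000 + 1 = 1107/500 = 2.214 bits/symbol.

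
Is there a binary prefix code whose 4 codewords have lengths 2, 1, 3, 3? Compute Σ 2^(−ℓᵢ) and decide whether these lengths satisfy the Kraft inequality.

1; yes

With common denominator 2^3 = 8: Σ 2^(−ℓᵢ) = 2/8 + 4/8 + 1/8 + 1/8 = 8/8 = 1.
Kraft's inequality requires Σ ≤ 1; here Σ = 1 ≤ 1, so such a prefix code exists.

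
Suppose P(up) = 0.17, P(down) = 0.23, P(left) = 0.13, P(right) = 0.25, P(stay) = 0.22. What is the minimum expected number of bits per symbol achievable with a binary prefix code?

Repeatedly combine the two least-probable nodes; the expected code length is the sum of the merged weights.
merge 13/100 + 17/100 → 3/10
merge 11/50 + 23/100 → 9/20
merge 1/4 + 3/10 → 11/20
merge 9/20 + 11/20 → 1
L = 3/10 + 9/20 + 11/20 + 1 = 23/10 = 2.3 bits/symbol.

2.3 bits/symbol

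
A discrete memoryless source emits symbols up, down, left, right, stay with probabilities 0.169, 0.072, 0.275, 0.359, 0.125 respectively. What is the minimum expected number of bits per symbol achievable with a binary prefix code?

Repeatedly combine the two least-probable nodes; the expected code length is the sum of the merged weights.
merge 9/125 + 1/8 → 197/1000
merge 169/1000 + 197/1000 → 183/500
merge 11/40 + 359/1000 → 317/500
merge 183/500 + 317/500 → 1
L = 197/1000 + 183/500 + 317/500 + 1 = 2197/1000 = 2.197 bits/symbol.

2.197 bits/symbol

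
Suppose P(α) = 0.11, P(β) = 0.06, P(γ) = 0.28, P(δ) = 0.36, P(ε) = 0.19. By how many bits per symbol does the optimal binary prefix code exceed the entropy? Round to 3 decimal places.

Entropy H = −Σ p log₂ p ≈ 2.0939 bits.
Huffman merges: 3/50+11/100→17/100; 17/100+19/100→9/25; 7/25+9/25→16/25; 9/25+16/25→1. L = 217/100 ≈ 2.1700.
L − H = 2.1700 − 2.0939 = 0.076 bits.

0.076 bits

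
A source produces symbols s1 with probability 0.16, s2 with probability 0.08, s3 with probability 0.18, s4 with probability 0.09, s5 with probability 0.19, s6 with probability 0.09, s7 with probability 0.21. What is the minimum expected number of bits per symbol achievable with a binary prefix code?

Repeatedly combine the two least-probable nodes; the expected code length is the sum of the merged weights.
merge 2/25 + 9/100 → 17/100
merge 9/100 + 4/25 → 1/4
merge 17/100 + 9/50 → 7/20
merge 19/100 + 21/100 → 2/5
merge 1/4 + 7/20 → 3/5
merge 2/5 + 3/5 → 1
L = 17/100 + 1/4 + 7/20 + 2/5 + 3/5 + 1 = 277/100 = 2.77 bits/symbol.

2.77 bits/symbol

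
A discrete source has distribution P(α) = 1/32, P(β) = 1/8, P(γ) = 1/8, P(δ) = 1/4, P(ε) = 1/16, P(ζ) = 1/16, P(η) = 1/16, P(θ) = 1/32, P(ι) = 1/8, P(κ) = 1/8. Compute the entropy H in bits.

3.0625 bits

Each probability is a power of 1/2, so log₂(1/p) is an integer.
H = Σ p·log₂(1/p) = 1/32·5 + 1/8·3 + 1/8·3 + 1/4·2 + 1/16·4 + 1/16·4 + 1/16·4 + 1/32·5 + 1/8·3 + 1/8·3 = 3.0625 bits.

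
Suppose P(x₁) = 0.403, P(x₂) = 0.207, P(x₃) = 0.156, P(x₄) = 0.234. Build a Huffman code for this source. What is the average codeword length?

Repeatedly combine the two least-probable nodes; the expected code length is the sum of the merged weights.
merge 39/250 + 207/1000 → 363/1000
merge 117/500 + 363/1000 → 597/1000
merge 403/1000 + 597/1000 → 1
L = 363/1000 + 597/1000 + 1 = 49/25 = 1.96 bits/symbol.

1.96 bits/symbol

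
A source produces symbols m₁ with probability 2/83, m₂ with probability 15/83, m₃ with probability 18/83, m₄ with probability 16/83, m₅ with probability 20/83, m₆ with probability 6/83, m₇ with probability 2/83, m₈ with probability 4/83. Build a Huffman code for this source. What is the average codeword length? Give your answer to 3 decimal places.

2.663 bits/symbol

Repeatedly combine the two least-probable nodes; the expected code length is the sum of the merged weights.
merge 2/83 + 2/83 → 4/83
merge 4/83 + 4/83 → 8/83
merge 6/83 + 8/83 → 14/83
merge 14/83 + 15/83 → 29/83
merge 16/83 + 18/83 → 34/83
merge 20/83 + 29/83 → 49/83
merge 34/83 + 49/83 → 1
L = 4/83 + 8/83 + 14/83 + 29/83 + 34/83 + 49/83 + 1 = 221/83 ≈ 2.663 bits/symbol.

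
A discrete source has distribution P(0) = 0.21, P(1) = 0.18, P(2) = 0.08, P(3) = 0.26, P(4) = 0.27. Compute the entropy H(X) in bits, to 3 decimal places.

H = −Σ pᵢ log₂ pᵢ.
−0.21·log₂(0.21) = 0.4728
−0.18·log₂(0.18) = 0.4453
−0.08·log₂(0.08) = 0.2915
−0.26·log₂(0.26) = 0.5053
−0.27·log₂(0.27) = 0.5100
Sum ≈ 2.2249 → 2.225 bits.

2.225 bits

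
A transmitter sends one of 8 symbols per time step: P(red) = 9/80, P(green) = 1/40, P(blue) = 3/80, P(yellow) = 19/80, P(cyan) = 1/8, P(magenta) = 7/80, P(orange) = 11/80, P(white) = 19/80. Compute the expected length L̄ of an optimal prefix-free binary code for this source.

Repeatedly combine the two least-probable nodes; the expected code length is the sum of the merged weights.
merge 1/40 + 3/80 → 1/16
merge 1/16 + 7/80 → 3/20
merge 9/80 + 1/8 → 19/80
merge 11/80 + 3/20 → 23/80
merge 19/80 + 19/80 → 19/40
merge 19/80 + 23/80 → 21/40
merge 19/40 + 21/40 → 1
L = 1/16 + 3/20 + 19/80 + 23/80 + 19/40 + 21/40 + 1 = 219/80 = 2.7375 bits/symbol.

2.7375 bits/symbol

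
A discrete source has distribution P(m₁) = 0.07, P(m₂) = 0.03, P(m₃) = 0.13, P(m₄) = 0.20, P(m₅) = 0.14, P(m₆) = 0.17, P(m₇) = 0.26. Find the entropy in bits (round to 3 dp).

H = −Σ pᵢ log₂ pᵢ.
−0.07·log₂(0.07) = 0.2686
−0.03·log₂(0.03) = 0.1518
−0.13·log₂(0.13) = 0.3826
−0.20·log₂(0.20) = 0.4644
−0.14·log₂(0.14) = 0.3971
−0.17·log₂(0.17) = 0.4346
−0.26·log₂(0.26) = 0.5053
Sum ≈ 2.6043 → 2.604 bits.

2.604 bits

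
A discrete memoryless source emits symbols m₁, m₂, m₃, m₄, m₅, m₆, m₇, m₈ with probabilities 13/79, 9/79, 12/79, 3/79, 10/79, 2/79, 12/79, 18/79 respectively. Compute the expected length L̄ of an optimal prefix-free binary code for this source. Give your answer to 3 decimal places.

2.835 bits/symbol

Repeatedly combine the two least-probable nodes; the expected code length is the sum of the merged weights.
merge 2/79 + 3/79 → 5/79
merge 5/79 + 9/79 → 14/79
merge 10/79 + 12/79 → 22/79
merge 12/79 + 13/79 → 25/79
merge 14/79 + 18/79 → 32/79
merge 22/79 + 25/79 → 47/79
merge 32/79 + 47/79 → 1
L = 5/79 + 14/79 + 22/79 + 25/79 + 32/79 + 47/79 + 1 = 224/79 ≈ 2.835 bits/symbol.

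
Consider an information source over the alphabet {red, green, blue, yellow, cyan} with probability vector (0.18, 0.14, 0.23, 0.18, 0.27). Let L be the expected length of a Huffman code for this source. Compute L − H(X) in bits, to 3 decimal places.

Entropy H = −Σ p log₂ p ≈ 2.2854 bits.
Huffman merges: 7/50+9/50→8/25; 9/50+23/100→41/100; 27/100+8/25→59/100; 41/100+59/100→1. L = 58/25 ≈ 2.3200.
L − H = 2.3200 − 2.2854 = 0.035 bits.

0.035 bits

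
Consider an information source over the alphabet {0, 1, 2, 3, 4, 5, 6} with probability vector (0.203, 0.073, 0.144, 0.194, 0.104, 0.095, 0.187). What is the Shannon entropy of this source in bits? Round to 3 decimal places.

2.719 bits

H = −Σ pᵢ log₂ pᵢ.
−0.203·log₂(0.203) = 0.4670
−0.073·log₂(0.073) = 0.2756
−0.144·log₂(0.144) = 0.4026
−0.194·log₂(0.194) = 0.4590
−0.104·log₂(0.104) = 0.3396
−0.095·log₂(0.095) = 0.3226
−0.187·log₂(0.187) = 0.4523
Sum ≈ 2.7188 → 2.719 bits.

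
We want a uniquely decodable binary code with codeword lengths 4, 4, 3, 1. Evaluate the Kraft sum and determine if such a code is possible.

With common denominator 2^4 = 16: Σ 2^(−ℓᵢ) = 1/16 + 1/16 + 2/16 + 8/16 = 12/16 = 0.75.
Kraft's inequality requires Σ ≤ 1; here Σ = 0.75 ≤ 1, so such a prefix code exists.

0.75; yes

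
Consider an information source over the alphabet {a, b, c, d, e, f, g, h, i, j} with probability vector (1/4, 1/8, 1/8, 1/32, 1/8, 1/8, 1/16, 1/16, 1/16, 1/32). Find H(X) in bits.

3.0625 bits

Each probability is a power of 1/2, so log₂(1/p) is an integer.
H = Σ p·log₂(1/p) = 1/4·2 + 1/8·3 + 1/8·3 + 1/32·5 + 1/8·3 + 1/8·3 + 1/16·4 + 1/16·4 + 1/16·4 + 1/32·5 = 3.0625 bits.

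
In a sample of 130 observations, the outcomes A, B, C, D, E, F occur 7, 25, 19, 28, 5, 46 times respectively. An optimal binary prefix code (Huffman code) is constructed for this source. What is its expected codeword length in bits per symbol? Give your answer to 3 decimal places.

2.331 bits/symbol

Probabilities are the counts divided by 130.
Repeatedly combine the two least-probable nodes; the expected code length is the sum of the merged weights.
merge 1/26 + 7/130 → 6/65
merge 6/65 + 19/130 → 31/130
merge 5/26 + 14/65 → 53/130
merge 31/130 + 23/65 → 77/130
merge 53/130 + 77/130 → 1
L = 6/65 + 31/130 + 53/130 + 77/130 + 1 = 303/130 ≈ 2.331 bits/symbol.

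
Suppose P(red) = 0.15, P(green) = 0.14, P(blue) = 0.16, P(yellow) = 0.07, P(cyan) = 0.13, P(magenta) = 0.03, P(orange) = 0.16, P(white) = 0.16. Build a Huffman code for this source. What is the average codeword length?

Repeatedly combine the two least-probable nodes; the expected code length is the sum of the merged weights.
merge 3/100 + 7/100 → 1/10
merge 1/10 + 13/100 → 23/100
merge 7/50 + 3/20 → 29/100
merge 4/25 + 4/25 → 8/25
merge 4/25 + 23/100 → 39/100
merge 29/100 + 8/25 → 61/100
merge 39/100 + 61/100 → 1
L = 1/10 + 23/100 + 29/100 + 8/25 + 39/100 + 61/100 + 1 = 147/50 = 2.94 bits/symbol.

2.94 bits/symbol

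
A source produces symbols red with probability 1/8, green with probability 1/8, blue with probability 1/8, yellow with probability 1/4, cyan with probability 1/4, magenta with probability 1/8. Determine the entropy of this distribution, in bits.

2.5 bits

Each probability is a power of 1/2, so log₂(1/p) is an integer.
H = Σ p·log₂(1/p) = 1/8·3 + 1/8·3 + 1/8·3 + 1/4·2 + 1/4·2 + 1/8·3 = 2.5 bits.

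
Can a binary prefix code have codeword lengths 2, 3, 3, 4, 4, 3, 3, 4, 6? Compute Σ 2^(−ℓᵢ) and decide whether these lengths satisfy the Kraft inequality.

0.953125; yes

With common denominator 2^6 = 64: Σ 2^(−ℓᵢ) = 16/64 + 8/64 + 8/64 + 4/64 + 4/64 + 8/64 + 8/64 + 4/64 + 1/64 = 61/64 = 0.953125.
Kraft's inequality requires Σ ≤ 1; here Σ = 0.953125 ≤ 1, so such a prefix code exists.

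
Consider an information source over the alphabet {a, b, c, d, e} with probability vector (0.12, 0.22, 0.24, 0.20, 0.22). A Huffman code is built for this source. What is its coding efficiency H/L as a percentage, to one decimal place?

98.6%

Entropy H = −Σ p log₂ p ≈ 2.2867 bits.
Huffman merges: 3/25+1/5→8/25; 11/50+11/50→11/25; 6/25+8/25→14/25; 11/25+14/25→1. L = 58/25 ≈ 2.3200.
Efficiency = H/L = 2.2867/2.3200 = 98.6%.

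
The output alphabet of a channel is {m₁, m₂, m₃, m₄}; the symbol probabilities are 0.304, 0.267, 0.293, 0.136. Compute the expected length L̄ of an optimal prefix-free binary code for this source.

Repeatedly combine the two least-probable nodes; the expected code length is the sum of the merged weights.
merge 17/125 + 267/1000 → 403/1000
merge 293/1000 + 38/125 → 597/1000
merge 403/1000 + 597/1000 → 1
L = 403/1000 + 597/1000 + 1 = 2 bits/symbol.

2 bits/symbol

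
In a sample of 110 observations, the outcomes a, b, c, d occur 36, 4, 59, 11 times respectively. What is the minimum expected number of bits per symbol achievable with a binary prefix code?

1.6 bits/symbol

Probabilities are the counts divided by 110.
Repeatedly combine the two least-probable nodes; the expected code length is the sum of the merged weights.
merge 2/55 + 1/10 → 3/22
merge 3/22 + 18/55 → 51/110
merge 51/110 + 59/110 → 1
L = 3/22 + 51/110 + 1 = 8/5 = 1.6 bits/symbol.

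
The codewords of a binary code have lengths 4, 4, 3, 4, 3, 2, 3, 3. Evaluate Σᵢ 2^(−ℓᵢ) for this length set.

With common denominator 2^4 = 16: Σ 2^(−ℓᵢ) = 1/16 + 1/16 + 2/16 + 1/16 + 2/16 + 4/16 + 2/16 + 2/16 = 15/16 = 0.9375.

0.9375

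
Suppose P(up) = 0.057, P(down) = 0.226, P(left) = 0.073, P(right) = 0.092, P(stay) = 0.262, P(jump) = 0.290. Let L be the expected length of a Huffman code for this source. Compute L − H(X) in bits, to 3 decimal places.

0.015 bits

Entropy H = −Σ p log₂ p ≈ 2.3370 bits.
Huffman merges: 57/1000+73/1000→13/100; 23/250+13/100→111/500; 111/500+113/500→56/125; 131/500+29/100→69/125; 56/125+69/125→1. L = 294/125 ≈ 2.3520.
L − H = 2.3520 − 2.3370 = 0.015 bits.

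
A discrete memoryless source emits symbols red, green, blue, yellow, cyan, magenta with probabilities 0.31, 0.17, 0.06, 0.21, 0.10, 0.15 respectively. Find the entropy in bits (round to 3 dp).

2.417 bits

H = −Σ pᵢ log₂ pᵢ.
−0.31·log₂(0.31) = 0.5238
−0.17·log₂(0.17) = 0.4346
−0.06·log₂(0.06) = 0.2435
−0.21·log₂(0.21) = 0.4728
−0.10·log₂(0.10) = 0.3322
−0.15·log₂(0.15) = 0.4105
Sum ≈ 2.4175 → 2.417 bits.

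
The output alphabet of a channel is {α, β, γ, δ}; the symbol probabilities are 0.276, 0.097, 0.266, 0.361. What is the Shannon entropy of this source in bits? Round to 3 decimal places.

H = −Σ pᵢ log₂ pᵢ.
−0.276·log₂(0.276) = 0.5126
−0.097·log₂(0.097) = 0.3265
−0.266·log₂(0.266) = 0.5082
−0.361·log₂(0.361) = 0.5306
Sum ≈ 1.8779 → 1.878 bits.

1.878 bits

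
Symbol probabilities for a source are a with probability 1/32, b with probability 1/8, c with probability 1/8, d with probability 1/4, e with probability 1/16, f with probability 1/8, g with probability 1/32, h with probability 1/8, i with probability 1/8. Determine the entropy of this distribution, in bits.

Each probability is a power of 1/2, so log₂(1/p) is an integer.
H = Σ p·log₂(1/p) = 1/32·5 + 1/8·3 + 1/8·3 + 1/4·2 + 1/16·4 + 1/8·3 + 1/32·5 + 1/8·3 + 1/8·3 = 2.9375 bits.

2.9375 bits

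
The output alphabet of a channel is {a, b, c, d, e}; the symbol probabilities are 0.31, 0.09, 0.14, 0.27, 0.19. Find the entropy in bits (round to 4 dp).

2.1988 bits

H = −Σ pᵢ log₂ pᵢ.
−0.31·log₂(0.31) = 0.5238
−0.09·log₂(0.09) = 0.3127
−0.14·log₂(0.14) = 0.3971
−0.27·log₂(0.27) = 0.5100
−0.19·log₂(0.19) = 0.4552
Sum ≈ 2.1988 → 2.1988 bits.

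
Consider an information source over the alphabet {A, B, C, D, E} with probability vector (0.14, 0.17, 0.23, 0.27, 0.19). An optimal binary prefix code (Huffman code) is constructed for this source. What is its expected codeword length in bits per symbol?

Repeatedly combine the two least-probable nodes; the expected code length is the sum of the merged weights.
merge 7/50 + 17/100 → 31/100
merge 19/100 + 23/100 → 21/50
merge 27/100 + 31/100 → 29/50
merge 21/50 + 29/50 → 1
L = 31/100 + 21/50 + 29/50 + 1 = 231/100 = 2.31 bits/symbol.

2.31 bits/symbol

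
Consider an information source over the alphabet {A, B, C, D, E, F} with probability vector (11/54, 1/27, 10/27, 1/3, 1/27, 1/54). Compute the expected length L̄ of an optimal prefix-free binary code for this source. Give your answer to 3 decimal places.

Repeatedly combine the two least-probable nodes; the expected code length is the sum of the merged weights.
merge 1/54 + 1/27 → 1/18
merge 1/27 + 1/18 → 5/54
merge 5/54 + 11/54 → 8/27
merge 8/27 + 1/3 → 17/27
merge 10/27 + 17/27 → 1
L = 1/18 + 5/54 + 8/27 + 17/27 + 1 = 56/27 ≈ 2.074 bits/symbol.

2.074 bits/symbol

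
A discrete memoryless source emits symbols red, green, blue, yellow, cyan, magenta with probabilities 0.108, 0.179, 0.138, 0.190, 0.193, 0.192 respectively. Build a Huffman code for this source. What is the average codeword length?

2.615 bits/symbol

Repeatedly combine the two least-probable nodes; the expected code length is the sum of the merged weights.
merge 27/250 + 69/500 → 123/500
merge 179/1000 + 19/100 → 369/1000
merge 24/125 + 193/1000 → 77/200
merge 123/500 + 369/1000 → 123/200
merge 77/200 + 123/200 → 1
L = 123/500 + 369/1000 + 77/200 + 123/200 + 1 = 523/200 = 2.615 bits/symbol.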